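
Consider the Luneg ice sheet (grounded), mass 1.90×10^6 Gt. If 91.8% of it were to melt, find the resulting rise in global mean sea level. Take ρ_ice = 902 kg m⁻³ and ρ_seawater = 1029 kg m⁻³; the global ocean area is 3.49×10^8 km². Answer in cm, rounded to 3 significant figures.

Luneg: 0.918 × 1.90×10^6 Gt = 1.744×10^18 kg; dividing by ρ_w = 1029 kg m⁻³ gives 1.695×10^15 m³ of water.
Spread over 3.49×10^14 m² of ocean, Δh = 1.695×10^15 / 3.49×10^14 = 4.86 m = 486 cm.

≈ 486 cm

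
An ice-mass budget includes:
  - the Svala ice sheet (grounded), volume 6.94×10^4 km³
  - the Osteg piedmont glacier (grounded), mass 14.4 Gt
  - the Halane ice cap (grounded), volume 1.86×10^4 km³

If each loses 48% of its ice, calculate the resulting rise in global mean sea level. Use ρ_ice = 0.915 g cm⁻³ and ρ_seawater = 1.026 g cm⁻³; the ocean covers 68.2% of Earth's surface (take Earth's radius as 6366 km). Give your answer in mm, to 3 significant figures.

Svala: 0.48 × 6.94×10^4 km³ × (915/1026) = 2.971×10^4 km³ of water.
Osteg: 0.48 × 14.4 Gt = 6.912×10^12 kg; dividing by ρ_w = 1.026 g cm⁻³ = 1026 kg m⁻³ gives 6.737×10^9 m³ of water.
Halane: 0.48 × 1.86×10^4 km³ × (915/1026) = 7962 km³ of water.
Total added water ≈ 3.768×10^13 m³ over 3.47×10^14 m² → Δh = 0.108 m = 108 mm.

≈ 108 mm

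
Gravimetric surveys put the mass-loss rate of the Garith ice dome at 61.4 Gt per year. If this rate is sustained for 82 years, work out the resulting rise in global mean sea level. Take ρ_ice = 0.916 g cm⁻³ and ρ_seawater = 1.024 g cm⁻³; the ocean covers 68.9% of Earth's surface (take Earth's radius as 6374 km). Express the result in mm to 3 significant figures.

Total mass lost = 61.4 Gt/yr × 82 yr = 5035 Gt = 5.035×10^15 kg.
ρ_w = 1.024 g cm⁻³ = 1024 kg m⁻³, so water volume = 5.035×10^15 / 1024 = 4.917×10^12 m³.
Δh = 4.917×10^12 / 3.52×10^14 = 0.0140 m = 14.0 mm.

≈ 14.0 mm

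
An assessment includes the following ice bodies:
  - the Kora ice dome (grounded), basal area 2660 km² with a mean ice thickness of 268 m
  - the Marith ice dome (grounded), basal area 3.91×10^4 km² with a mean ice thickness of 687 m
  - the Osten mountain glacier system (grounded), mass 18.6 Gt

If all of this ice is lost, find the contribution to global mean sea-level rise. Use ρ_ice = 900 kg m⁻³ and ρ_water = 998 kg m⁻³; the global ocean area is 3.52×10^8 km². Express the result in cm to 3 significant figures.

Kora: ice volume = 2660 km² × 268 m = 712.9 km³; 712.9 × (900/998) = 642.9 km³ of water.
Marith: ice volume = 3.91×10^4 km² × 687 m = 2.686×10^4 km³; 2.686×10^4 × (900/998) = 2.422×10^4 km³ of water.
Osten: 18.6 Gt = 1.860×10^13 kg; dividing by ρ_w = 998 kg m⁻³ gives 1.864×10^10 m³ of water.
Total added water ≈ 2.489×10^13 m³ over 3.52×10^14 m² → Δh = 0.0707 m = 7.07 cm.

≈ 7.07 cm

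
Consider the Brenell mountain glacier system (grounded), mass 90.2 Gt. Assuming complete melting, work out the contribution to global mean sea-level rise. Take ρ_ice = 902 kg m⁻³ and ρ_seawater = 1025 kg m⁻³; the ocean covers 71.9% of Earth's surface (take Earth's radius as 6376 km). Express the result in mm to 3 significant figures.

≈ 0.240 mm

Brenell: 90.2 Gt = 9.020×10^13 kg; dividing by ρ_w = 1025 kg m⁻³ gives 8.800×10^10 m³ of water.
Spread over 3.67×10^14 m² of ocean, Δh = 8.800×10^10 / 3.67×10^14 = 2.40×10^-4 m = 0.240 mm.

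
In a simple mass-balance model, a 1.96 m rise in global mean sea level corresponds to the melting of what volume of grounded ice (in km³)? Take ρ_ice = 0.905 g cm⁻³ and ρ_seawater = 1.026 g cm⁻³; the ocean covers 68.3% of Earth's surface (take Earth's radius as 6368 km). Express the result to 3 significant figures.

Required water volume = Δh × A = 1.96 m × 3.48×10^14 m² = 6.822×10^14 m³ = 6.822×10^5 km³.
Ice volume = water volume × ρ_w/ρ_ice = 6.822×10^5 × 1026/905 = 7.73×10^5 km³.

≈ 7.73×10^5 km³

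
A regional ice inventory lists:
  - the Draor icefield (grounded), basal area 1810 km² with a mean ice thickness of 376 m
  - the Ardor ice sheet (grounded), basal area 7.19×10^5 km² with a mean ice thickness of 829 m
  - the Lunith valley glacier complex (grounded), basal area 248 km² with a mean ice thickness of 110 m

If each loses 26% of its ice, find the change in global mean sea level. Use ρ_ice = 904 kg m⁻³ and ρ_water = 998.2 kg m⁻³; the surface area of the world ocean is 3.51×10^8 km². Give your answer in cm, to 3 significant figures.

≈ 40.0 cm

Draor: ice volume = 1810 km² × 376 m = 680.6 km³; 0.26 × 680.6 × (904/998.2) = 160.2 km³ of water.
Ardor: ice volume = 7.19×10^5 km² × 829 m = 5.961×10^5 km³; 0.26 × 5.961×10^5 × (904/998.2) = 1.403×10^5 km³ of water.
Lunith: ice volume = 248 km² × 110 m = 27.28 km³; 0.26 × 27.28 × (904/998.2) = 6.423 km³ of water.
Total added water ≈ 1.405×10^14 m³ over 3.51×10^14 m² → Δh = 0.400 m = 40.0 cm.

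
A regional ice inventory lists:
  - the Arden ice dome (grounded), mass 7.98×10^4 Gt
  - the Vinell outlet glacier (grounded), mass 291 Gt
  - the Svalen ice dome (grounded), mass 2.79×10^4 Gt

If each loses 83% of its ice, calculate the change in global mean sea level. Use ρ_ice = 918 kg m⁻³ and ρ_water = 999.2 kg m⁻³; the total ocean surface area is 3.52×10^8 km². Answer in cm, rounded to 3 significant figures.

Arden: 0.83 × 7.98×10^4 Gt = 6.623×10^16 kg; dividing by ρ_w = 999.2 kg m⁻³ gives 6.629×10^13 m³ of water.
Vinell: 0.83 × 291 Gt = 2.415×10^14 kg; dividing by ρ_w = 999.2 kg m⁻³ gives 2.417×10^11 m³ of water.
Svalen: 0.83 × 2.79×10^4 Gt = 2.316×10^16 kg; dividing by ρ_w = 999.2 kg m⁻³ gives 2.318×10^13 m³ of water.
Total added water ≈ 8.970×10^13 m³ over 3.52×10^14 m² → Δh = 0.255 m = 25.5 cm.

≈ 25.5 cm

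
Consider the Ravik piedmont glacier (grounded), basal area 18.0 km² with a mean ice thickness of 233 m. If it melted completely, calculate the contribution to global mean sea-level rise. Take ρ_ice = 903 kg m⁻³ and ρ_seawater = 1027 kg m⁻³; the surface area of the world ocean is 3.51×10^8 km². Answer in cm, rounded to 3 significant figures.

≈ 1.05×10^-3 cm

Ravik: ice volume = 18.0 km² × 233 m = 4.194 km³; 4.194 × (903/1027) = 3.688 km³ of water.
Spread over 3.51×10^14 m² of ocean, Δh = 3.688×10^9 / 3.51×10^14 = 1.05×10^-5 m = 1.05×10^-3 cm.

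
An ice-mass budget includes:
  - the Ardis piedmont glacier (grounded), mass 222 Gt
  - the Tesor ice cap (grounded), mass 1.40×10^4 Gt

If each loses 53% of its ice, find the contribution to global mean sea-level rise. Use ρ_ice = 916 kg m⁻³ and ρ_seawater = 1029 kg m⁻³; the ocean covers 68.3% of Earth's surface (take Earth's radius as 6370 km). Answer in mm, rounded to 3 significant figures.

≈ 21.0 mm

Ardis: 0.53 × 222 Gt = 1.177×10^14 kg; dividing by ρ_w = 1029 kg m⁻³ gives 1.143×10^11 m³ of water.
Tesor: 0.53 × 1.40×10^4 Gt = 7.420×10^15 kg; dividing by ρ_w = 1029 kg m⁻³ gives 7.211×10^12 m³ of water.
Total added water ≈ 7.325×10^12 m³ over 3.48×10^14 m² → Δh = 0.0210 m = 21.0 mm.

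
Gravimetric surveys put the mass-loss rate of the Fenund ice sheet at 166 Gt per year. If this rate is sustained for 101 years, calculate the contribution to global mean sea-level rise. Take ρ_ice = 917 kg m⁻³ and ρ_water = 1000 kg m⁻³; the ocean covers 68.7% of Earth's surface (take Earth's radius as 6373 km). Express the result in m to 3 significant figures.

≈ 0.0478 m

Total mass lost = 166 Gt/yr × 101 yr = 1.677×10^4 Gt = 1.677×10^16 kg.
ρ_w = 1000 kg m⁻³, so water volume = 1.677×10^16 / 1000 = 1.677×10^13 m³.
Δh = 1.677×10^13 / 3.51×10^14 = 0.0478 m.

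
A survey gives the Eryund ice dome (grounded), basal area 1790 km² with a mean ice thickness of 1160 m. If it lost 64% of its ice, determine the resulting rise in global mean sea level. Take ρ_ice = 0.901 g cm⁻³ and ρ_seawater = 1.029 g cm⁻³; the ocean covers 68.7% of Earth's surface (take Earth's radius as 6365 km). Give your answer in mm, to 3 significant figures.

Eryund: ice volume = 1790 km² × 1160 m = 2076 km³; 0.64 × 2076 × (901/1029) = 1164 km³ of water.
Spread over 3.50×10^14 m² of ocean, Δh = 1.164×10^12 / 3.50×10^14 = 3.33×10^-3 m = 3.33 mm.

≈ 3.33 mm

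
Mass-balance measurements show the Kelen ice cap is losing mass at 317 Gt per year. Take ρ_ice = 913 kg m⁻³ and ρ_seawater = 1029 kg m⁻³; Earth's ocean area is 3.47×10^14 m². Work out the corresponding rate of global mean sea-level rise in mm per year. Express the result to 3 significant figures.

≈ 0.888 mm/yr

ρ_w = 1029 kg m⁻³. Annual water volume added = 317 Gt / ρ_w = 3.170×10^14 kg / 1029 kg m⁻³ = 3.081×10^11 m³.
Δh per year = 3.081×10^11 / 3.47×10^14 = 8.88×10^-4 m = 0.888 mm.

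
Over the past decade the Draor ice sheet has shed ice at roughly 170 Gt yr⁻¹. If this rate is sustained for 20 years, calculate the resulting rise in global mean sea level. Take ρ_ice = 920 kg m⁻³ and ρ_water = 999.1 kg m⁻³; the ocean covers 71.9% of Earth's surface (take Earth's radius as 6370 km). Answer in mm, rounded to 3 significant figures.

Total mass lost = 170 Gt/yr × 20 yr = 3400 Gt = 3.400×10^15 kg.
ρ_w = 999.1 kg m⁻³, so water volume = 3.400×10^15 / 999.1 = 3.403×10^12 m³.
Δh = 3.403×10^12 / 3.67×10^14 = 9.28×10^-3 m = 9.28 mm.

≈ 9.28 mm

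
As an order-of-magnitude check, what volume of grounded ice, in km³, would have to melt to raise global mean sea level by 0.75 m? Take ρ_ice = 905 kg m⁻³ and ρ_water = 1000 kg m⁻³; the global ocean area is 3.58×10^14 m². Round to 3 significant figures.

≈ 2.97×10^5 km³

Required water volume = Δh × A = 0.75 m × 3.58×10^14 m² = 2.685×10^14 m³ = 2.685×10^5 km³.
Ice volume = water volume × ρ_w/ρ_ice = 2.685×10^5 × 1000/905 = 2.97×10^5 km³.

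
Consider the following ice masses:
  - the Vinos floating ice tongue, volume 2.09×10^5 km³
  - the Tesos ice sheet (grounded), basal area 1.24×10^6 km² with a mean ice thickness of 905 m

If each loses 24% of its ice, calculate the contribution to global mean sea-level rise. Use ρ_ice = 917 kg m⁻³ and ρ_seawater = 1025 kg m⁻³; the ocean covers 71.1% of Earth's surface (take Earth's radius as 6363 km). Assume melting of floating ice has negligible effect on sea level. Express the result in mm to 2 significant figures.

≈ 670 mm

The Vinos floating ice tongue is floating and already displaces its own weight of water, so its melt adds essentially nothing to sea level.
Tesos: ice volume = 1.24×10^6 km² × 905 m = 1.122×10^6 km³; 0.24 × 1.122×10^6 × (917/1025) = 2.410×10^5 km³ of water.
Total added water ≈ 2.410×10^14 m³ over 3.62×10^14 m² → Δh = 0.666 m = 670 mm.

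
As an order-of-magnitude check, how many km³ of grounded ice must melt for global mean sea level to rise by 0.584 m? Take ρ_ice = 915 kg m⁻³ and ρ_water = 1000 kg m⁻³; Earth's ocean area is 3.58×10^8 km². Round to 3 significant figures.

Required water volume = Δh × A = 0.584 m × 3.58×10^14 m² = 2.091×10^14 m³ = 2.091×10^5 km³.
Ice volume = water volume × ρ_w/ρ_ice = 2.091×10^5 × 1000/915 = 2.28×10^5 km³.

≈ 2.28×10^5 km³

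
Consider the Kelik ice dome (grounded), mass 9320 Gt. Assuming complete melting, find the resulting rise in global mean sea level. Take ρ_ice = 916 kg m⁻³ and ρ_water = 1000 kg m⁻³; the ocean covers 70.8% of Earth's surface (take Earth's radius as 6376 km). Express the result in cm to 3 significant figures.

Kelik: 9320 Gt = 9.320×10^15 kg; dividing by ρ_w = 1000 kg m⁻³ gives 9.320×10^12 m³ of water.
Spread over 3.62×10^14 m² of ocean, Δh = 9.320×10^12 / 3.62×10^14 = 0.0258 m = 2.58 cm.

≈ 2.58 cm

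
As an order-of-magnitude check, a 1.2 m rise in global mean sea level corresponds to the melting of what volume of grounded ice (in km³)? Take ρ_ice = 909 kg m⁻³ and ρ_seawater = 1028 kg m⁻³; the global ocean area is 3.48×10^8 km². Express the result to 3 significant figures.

≈ 4.72×10^5 km³

Required water volume = Δh × A = 1.2 m × 3.48×10^14 m² = 4.176×10^14 m³ = 4.176×10^5 km³.
Ice volume = water volume × ρ_w/ρ_ice = 4.176×10^5 × 1028/909 = 4.72×10^5 km³.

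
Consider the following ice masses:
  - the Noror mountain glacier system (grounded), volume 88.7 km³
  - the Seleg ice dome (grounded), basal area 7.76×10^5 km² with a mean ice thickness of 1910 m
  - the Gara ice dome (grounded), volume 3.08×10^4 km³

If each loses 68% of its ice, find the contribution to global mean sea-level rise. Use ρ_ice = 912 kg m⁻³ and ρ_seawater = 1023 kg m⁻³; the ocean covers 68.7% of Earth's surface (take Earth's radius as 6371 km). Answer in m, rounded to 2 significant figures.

Noror: 0.68 × 88.7 km³ × (912/1023) = 53.77 km³ of water.
Seleg: ice volume = 7.76×10^5 km² × 1910 m = 1.482×10^6 km³; 0.68 × 1.482×10^6 × (912/1023) = 8.985×10^5 km³ of water.
Gara: 0.68 × 3.08×10^4 km³ × (912/1023) = 1.867×10^4 km³ of water.
Total added water ≈ 9.172×10^14 m³ over 3.50×10^14 m² → Δh = 2.62 m.

≈ 2.6 m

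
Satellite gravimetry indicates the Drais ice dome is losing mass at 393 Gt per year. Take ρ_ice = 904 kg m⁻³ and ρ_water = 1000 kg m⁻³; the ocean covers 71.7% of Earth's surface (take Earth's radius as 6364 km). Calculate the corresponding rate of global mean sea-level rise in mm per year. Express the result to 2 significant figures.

ρ_w = 1000 kg m⁻³. Annual water volume added = 393 Gt / ρ_w = 3.930×10^14 kg / 1000 kg m⁻³ = 3.930×10^11 m³.
Δh per year = 3.930×10^11 / 3.65×10^14 = 1.08×10^-3 m = 1.1 mm.

≈ 1.1 mm/yr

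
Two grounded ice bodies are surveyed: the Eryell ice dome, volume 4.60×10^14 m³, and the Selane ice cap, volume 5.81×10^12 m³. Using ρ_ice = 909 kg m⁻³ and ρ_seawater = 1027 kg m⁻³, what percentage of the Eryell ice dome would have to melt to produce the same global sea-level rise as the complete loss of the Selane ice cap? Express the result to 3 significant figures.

Equal sea-level rise means equal mass of meltwater, i.e. equal mass of ice lost.
Ice mass of Selane: 5.281×10^15 kg; ice mass of Eryell: 4.181×10^17 kg.
Fraction required = 5.281×10^15 / 4.181×10^17 = 0.0126 → 1.26 %.

≈ 1.26 %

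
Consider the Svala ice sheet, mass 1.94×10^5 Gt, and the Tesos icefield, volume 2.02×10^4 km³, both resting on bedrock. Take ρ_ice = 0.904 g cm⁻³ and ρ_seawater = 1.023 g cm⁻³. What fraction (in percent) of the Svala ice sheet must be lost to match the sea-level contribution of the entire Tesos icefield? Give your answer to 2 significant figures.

Equal sea-level rise means equal mass of meltwater, i.e. equal mass of ice lost.
Ice mass of Tesos: 1.826×10^16 kg; ice mass of Svala: 1.940×10^17 kg.
Fraction required = 1.826×10^16 / 1.940×10^17 = 0.0941 → 9.4 %.

≈ 9.4 %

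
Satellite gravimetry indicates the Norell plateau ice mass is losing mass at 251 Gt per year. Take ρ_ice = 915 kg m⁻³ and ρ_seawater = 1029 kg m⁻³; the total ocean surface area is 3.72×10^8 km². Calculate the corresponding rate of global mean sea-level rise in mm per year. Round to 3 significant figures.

ρ_w = 1029 kg m⁻³. Annual water volume added = 251 Gt / ρ_w = 2.510×10^14 kg / 1029 kg m⁻³ = 2.439×10^11 m³.
Δh per year = 2.439×10^11 / 3.72×10^14 = 6.56×10^-4 m = 0.656 mm.

≈ 0.656 mm/yr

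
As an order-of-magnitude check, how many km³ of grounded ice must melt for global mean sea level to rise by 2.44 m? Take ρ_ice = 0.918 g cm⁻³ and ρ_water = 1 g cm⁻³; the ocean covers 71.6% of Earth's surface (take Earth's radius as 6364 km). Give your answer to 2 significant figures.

Required water volume = Δh × A = 2.44 m × 3.64×10^14 m² = 8.891×10^14 m³ = 8.891×10^5 km³.
Ice volume = water volume × ρ_w/ρ_ice = 8.891×10^5 × 1000/918 = 9.7×10^5 km³.

≈ 9.7×10^5 km³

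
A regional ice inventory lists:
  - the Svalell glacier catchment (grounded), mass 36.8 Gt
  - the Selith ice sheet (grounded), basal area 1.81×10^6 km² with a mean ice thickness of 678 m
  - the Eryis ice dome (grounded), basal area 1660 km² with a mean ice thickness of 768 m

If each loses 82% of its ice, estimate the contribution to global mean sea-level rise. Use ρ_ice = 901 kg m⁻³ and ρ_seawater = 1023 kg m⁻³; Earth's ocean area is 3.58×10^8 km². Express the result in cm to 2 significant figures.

Svalell: 0.82 × 36.8 Gt = 3.018×10^13 kg; dividing by ρ_w = 1023 kg m⁻³ gives 2.950×10^10 m³ of water.
Selith: ice volume = 1.81×10^6 km² × 678 m = 1.227×10^6 km³; 0.82 × 1.227×10^6 × (901/1023) = 8.863×10^5 km³ of water.
Eryis: ice volume = 1660 km² × 768 m = 1275 km³; 0.82 × 1275 × (901/1023) = 920.7 km³ of water.
Total added water ≈ 8.872×10^14 m³ over 3.58×10^14 m² → Δh = 2.48 m = 250 cm.

≈ 250 cm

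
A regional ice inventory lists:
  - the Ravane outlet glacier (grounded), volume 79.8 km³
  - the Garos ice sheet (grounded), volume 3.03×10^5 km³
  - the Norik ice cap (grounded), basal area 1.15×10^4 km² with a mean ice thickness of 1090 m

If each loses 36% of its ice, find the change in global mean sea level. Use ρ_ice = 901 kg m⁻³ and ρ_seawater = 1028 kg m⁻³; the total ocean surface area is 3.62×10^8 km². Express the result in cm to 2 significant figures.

Ravane: 0.36 × 79.8 km³ × (901/1028) = 25.18 km³ of water.
Garos: 0.36 × 3.03×10^5 km³ × (901/1028) = 9.560×10^4 km³ of water.
Norik: ice volume = 1.15×10^4 km² × 1090 m = 1.254×10^4 km³; 0.36 × 1.254×10^4 × (901/1028) = 3955 km³ of water.
Total added water ≈ 9.958×10^13 m³ over 3.62×10^14 m² → Δh = 0.275 m = 28 cm.

≈ 28 cm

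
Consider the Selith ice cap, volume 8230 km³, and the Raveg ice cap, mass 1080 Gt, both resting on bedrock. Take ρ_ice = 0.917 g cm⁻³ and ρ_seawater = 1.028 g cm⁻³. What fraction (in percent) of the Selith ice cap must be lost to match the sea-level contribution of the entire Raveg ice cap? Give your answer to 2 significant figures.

Equal sea-level rise means equal mass of meltwater, i.e. equal mass of ice lost.
Ice mass of Raveg: 1.080×10^15 kg; ice mass of Selith: 7.547×10^15 kg.
Fraction required = 1.080×10^15 / 7.547×10^15 = 0.143 → 14 %.

≈ 14 %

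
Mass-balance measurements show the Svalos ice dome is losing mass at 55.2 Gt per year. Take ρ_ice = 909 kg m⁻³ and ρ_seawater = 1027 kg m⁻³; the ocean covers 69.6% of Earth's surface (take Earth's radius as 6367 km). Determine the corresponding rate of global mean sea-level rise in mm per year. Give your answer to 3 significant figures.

ρ_w = 1027 kg m⁻³. Annual water volume added = 55.2 Gt / ρ_w = 5.520×10^13 kg / 1027 kg m⁻³ = 5.375×10^10 m³.
Δh per year = 5.375×10^10 / 3.55×10^14 = 1.52×10^-4 m = 0.152 mm.

≈ 0.152 mm/yr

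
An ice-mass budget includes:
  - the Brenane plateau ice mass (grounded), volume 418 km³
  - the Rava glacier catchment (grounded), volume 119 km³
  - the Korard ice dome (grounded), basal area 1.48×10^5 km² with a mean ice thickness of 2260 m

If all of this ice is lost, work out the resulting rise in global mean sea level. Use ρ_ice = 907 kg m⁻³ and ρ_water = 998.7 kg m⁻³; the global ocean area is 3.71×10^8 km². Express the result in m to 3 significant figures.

Brenane: 418 km³ × (907/998.7) = 379.6 km³ of water.
Rava: 119 km³ × (907/998.7) = 108.1 km³ of water.
Korard: ice volume = 1.48×10^5 km² × 2260 m = 3.345×10^5 km³; 3.345×10^5 × (907/998.7) = 3.038×10^5 km³ of water.
Total added water ≈ 3.043×10^14 m³ over 3.71×10^14 m² → Δh = 0.820 m.

≈ 0.820 m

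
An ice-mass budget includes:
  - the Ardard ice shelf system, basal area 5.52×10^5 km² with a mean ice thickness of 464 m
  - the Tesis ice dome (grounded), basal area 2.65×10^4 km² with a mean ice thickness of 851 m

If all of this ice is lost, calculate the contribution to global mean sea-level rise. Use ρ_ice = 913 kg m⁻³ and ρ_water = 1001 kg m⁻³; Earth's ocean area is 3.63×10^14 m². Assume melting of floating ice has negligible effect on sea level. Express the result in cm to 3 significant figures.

≈ 5.67 cm

The Ardard ice shelf system is floating and already displaces its own weight of water, so its melt adds essentially nothing to sea level.
Tesis: ice volume = 2.65×10^4 km² × 851 m = 2.255×10^4 km³; 2.255×10^4 × (913/1001) = 2.057×10^4 km³ of water.
Total added water ≈ 2.057×10^13 m³ over 3.63×10^14 m² → Δh = 0.0567 m = 5.67 cm.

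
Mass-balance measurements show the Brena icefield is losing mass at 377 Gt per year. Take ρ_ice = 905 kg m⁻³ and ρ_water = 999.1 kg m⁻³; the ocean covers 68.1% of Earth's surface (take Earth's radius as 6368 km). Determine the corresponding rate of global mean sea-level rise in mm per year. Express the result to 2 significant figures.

≈ 1.1 mm/yr

ρ_w = 999.1 kg m⁻³. Annual water volume added = 377 Gt / ρ_w = 3.770×10^14 kg / 999.1 kg m⁻³ = 3.773×10^11 m³.
Δh per year = 3.773×10^11 / 3.47×10^14 = 1.09×10^-3 m = 1.1 mm.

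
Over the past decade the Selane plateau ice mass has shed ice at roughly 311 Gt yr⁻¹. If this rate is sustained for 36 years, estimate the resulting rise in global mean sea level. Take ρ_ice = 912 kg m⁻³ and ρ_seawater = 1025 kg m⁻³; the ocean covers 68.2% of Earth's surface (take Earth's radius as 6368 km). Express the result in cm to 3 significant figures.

≈ 3.14 cm

Total mass lost = 311 Gt/yr × 36 yr = 1.120×10^4 Gt = 1.120×10^16 kg.
ρ_w = 1025 kg m⁻³, so water volume = 1.120×10^16 / 1025 = 1.092×10^13 m³.
Δh = 1.092×10^13 / 3.48×10^14 = 0.0314 m = 3.14 cm.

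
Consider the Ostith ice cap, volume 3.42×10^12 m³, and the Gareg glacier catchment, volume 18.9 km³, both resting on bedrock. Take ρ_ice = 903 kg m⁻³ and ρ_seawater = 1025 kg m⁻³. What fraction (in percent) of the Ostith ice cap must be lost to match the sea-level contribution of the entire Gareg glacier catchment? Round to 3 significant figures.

Equal sea-level rise means equal mass of meltwater, i.e. equal mass of ice lost.
Ice mass of Gareg: 1.707×10^13 kg; ice mass of Ostith: 3.088×10^15 kg.
Fraction required = 1.707×10^13 / 3.088×10^15 = 5.53×10^-3 → 0.553 %.

≈ 0.553 %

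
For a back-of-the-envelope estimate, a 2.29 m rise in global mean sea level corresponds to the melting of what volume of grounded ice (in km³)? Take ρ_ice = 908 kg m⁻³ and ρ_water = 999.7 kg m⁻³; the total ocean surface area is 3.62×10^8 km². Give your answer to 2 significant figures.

≈ 9.1×10^5 km³

Required water volume = Δh × A = 2.29 m × 3.62×10^14 m² = 8.290×10^14 m³ = 8.290×10^5 km³.
Ice volume = water volume × ρ_w/ρ_ice = 8.290×10^5 × 999.7/908 = 9.1×10^5 km³.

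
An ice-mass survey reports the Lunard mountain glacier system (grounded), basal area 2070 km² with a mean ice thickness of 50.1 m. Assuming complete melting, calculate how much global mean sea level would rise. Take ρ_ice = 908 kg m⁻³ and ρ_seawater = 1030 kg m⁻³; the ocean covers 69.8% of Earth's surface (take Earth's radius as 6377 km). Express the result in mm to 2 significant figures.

≈ 0.26 mm

Lunard: ice volume = 2070 km² × 50.1 m = 103.7 km³; 103.7 × (908/1030) = 91.42 km³ of water.
Spread over 3.57×10^14 m² of ocean, Δh = 9.142×10^10 / 3.57×10^14 = 2.56×10^-4 m = 0.26 mm.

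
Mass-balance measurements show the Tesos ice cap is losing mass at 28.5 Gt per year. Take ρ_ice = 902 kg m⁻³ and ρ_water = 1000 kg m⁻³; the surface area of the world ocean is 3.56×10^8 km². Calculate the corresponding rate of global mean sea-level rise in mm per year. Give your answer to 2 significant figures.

≈ 0.080 mm/yr

ρ_w = 1000 kg m⁻³. Annual water volume added = 28.5 Gt / ρ_w = 2.850×10^13 kg / 1000 kg m⁻³ = 2.850×10^10 m³.
Δh per year = 2.850×10^10 / 3.56×10^14 = 8.01×10^-5 m = 0.080 mm.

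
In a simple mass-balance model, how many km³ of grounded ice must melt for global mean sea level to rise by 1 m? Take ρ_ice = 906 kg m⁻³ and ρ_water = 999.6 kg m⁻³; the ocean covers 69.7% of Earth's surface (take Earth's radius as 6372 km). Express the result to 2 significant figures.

≈ 3.9×10^5 km³

Required water volume = Δh × A = 1 m × 3.56×10^14 m² = 3.556×10^14 m³ = 3.556×10^5 km³.
Ice volume = water volume × ρ_w/ρ_ice = 3.556×10^5 × 999.6/906 = 3.9×10^5 km³.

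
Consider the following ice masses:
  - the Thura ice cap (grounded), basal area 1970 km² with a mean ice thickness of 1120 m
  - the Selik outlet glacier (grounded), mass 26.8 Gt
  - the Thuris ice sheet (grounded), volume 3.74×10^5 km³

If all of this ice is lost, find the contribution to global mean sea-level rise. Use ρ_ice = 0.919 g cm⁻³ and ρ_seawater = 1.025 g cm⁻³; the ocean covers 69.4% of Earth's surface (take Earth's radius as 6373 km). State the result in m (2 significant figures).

≈ 0.95 m

Thura: ice volume = 1970 km² × 1120 m = 2206 km³; 2206 × (919/1025) = 1978 km³ of water.
Selik: 26.8 Gt = 2.680×10^13 kg; dividing by ρ_w = 1.025 g cm⁻³ = 1025 kg m⁻³ gives 2.615×10^10 m³ of water.
Thuris: 3.74×10^5 km³ × (919/1025) = 3.353×10^5 km³ of water.
Total added water ≈ 3.373×10^14 m³ over 3.54×10^14 m² → Δh = 0.952 m.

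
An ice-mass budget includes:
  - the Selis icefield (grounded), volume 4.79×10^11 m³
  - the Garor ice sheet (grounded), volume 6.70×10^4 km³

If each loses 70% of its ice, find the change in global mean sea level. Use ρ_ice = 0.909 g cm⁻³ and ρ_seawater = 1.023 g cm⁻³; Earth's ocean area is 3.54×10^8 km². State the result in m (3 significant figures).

≈ 0.119 m

Selis: 0.7 × 4.79×10^11 m³ × (909/1023) = 2.979×10^11 m³ of water.
Garor: 0.7 × 6.70×10^4 km³ × (909/1023) = 4.167×10^4 km³ of water.
Total added water ≈ 4.197×10^13 m³ over 3.54×10^14 m² → Δh = 0.119 m.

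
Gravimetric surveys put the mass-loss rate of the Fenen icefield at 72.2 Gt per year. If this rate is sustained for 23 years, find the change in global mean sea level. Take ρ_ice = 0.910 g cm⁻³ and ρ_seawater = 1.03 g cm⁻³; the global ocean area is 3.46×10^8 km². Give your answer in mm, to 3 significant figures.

Total mass lost = 72.2 Gt/yr × 23 yr = 1661 Gt = 1.661×10^15 kg.
ρ_w = 1.03 g cm⁻³ = 1030 kg m⁻³, so water volume = 1.661×10^15 / 1030 = 1.612×10^12 m³.
Δh = 1.612×10^12 / 3.46×10^14 = 4.66×10^-3 m = 4.66 mm.

≈ 4.66 mm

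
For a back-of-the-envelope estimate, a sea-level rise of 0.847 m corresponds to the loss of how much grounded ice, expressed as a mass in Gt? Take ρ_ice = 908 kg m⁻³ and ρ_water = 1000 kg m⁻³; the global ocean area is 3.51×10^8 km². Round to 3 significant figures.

≈ 2.97×10^5 Gt

Required water volume = Δh × A = 0.847 m × 3.51×10^14 m² = 2.973×10^14 m³.
ρ_w = 1000 kg m⁻³, so the mass of water = 2.973×10^14 m³ × 1000 kg m⁻³ = 2.973×10^17 kg = 2.97×10^5 Gt (and the same mass of ice, by conservation).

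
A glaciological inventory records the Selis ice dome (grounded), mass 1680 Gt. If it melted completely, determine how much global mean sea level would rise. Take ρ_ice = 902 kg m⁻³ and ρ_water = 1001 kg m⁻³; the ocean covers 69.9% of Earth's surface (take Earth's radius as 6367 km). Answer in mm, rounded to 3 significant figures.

≈ 4.71 mm

Selis: 1680 Gt = 1.680×10^15 kg; dividing by ρ_w = 1001 kg m⁻³ gives 1.678×10^12 m³ of water.
Spread over 3.56×10^14 m² of ocean, Δh = 1.678×10^12 / 3.56×10^14 = 4.71×10^-3 m = 4.71 mm.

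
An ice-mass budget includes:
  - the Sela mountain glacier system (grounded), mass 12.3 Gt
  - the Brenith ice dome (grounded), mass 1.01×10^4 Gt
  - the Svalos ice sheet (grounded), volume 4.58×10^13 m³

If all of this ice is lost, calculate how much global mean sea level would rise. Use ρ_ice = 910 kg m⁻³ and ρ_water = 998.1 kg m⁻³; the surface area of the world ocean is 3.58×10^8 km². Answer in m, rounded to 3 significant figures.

Sela: 12.3 Gt = 1.230×10^13 kg; dividing by ρ_w = 998.1 kg m⁻³ gives 1.232×10^10 m³ of water.
Brenith: 1.01×10^4 Gt = 1.010×10^16 kg; dividing by ρ_w = 998.1 kg m⁻³ gives 1.012×10^13 m³ of water.
Svalos: 4.58×10^13 m³ × (910/998.1) = 4.176×10^13 m³ of water.
Total added water ≈ 5.189×10^13 m³ over 3.58×10^14 m² → Δh = 0.145 m.

≈ 0.145 m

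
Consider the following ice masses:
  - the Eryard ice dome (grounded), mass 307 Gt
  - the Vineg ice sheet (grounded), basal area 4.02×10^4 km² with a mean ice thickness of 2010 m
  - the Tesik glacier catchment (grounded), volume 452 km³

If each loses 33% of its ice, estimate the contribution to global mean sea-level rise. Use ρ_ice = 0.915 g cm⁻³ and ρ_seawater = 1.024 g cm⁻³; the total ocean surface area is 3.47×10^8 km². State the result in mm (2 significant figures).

≈ 69 mm

Eryard: 0.33 × 307 Gt = 1.013×10^14 kg; dividing by ρ_w = 1.024 g cm⁻³ = 1024 kg m⁻³ gives 9.894×10^10 m³ of water.
Vineg: ice volume = 4.02×10^4 km² × 2010 m = 8.080×10^4 km³; 0.33 × 8.080×10^4 × (915/1024) = 2.383×10^4 km³ of water.
Tesik: 0.33 × 452 km³ × (915/1024) = 133.3 km³ of water.
Total added water ≈ 2.406×10^13 m³ over 3.47×10^14 m² → Δh = 0.0693 m = 69 mm.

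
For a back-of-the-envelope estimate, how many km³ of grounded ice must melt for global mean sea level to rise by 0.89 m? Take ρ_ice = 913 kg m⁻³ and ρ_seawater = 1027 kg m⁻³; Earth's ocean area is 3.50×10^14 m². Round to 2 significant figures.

Required water volume = Δh × A = 0.89 m × 3.50×10^14 m² = 3.115×10^14 m³ = 3.115×10^5 km³.
Ice volume = water volume × ρ_w/ρ_ice = 3.115×10^5 × 1027/913 = 3.5×10^5 km³.

≈ 3.5×10^5 km³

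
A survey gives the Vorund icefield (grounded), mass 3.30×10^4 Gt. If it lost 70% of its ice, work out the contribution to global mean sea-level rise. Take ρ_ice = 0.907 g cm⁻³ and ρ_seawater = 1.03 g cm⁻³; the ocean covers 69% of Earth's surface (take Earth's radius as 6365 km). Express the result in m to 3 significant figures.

Vorund: 0.7 × 3.30×10^4 Gt = 2.310×10^16 kg; dividing by ρ_w = 1.03 g cm⁻³ = 1030 kg m⁻³ gives 2.243×10^13 m³ of water.
Spread over 3.51×10^14 m² of ocean, Δh = 2.243×10^13 / 3.51×10^14 = 0.0638 m.

≈ 0.0638 m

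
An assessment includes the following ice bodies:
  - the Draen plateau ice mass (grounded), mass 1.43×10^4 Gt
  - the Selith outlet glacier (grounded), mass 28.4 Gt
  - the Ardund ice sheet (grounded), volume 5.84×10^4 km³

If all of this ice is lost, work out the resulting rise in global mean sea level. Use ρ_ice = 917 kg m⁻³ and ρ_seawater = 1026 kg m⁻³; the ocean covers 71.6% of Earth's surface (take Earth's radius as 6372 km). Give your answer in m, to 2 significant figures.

≈ 0.18 m

Draen: 1.43×10^4 Gt = 1.430×10^16 kg; dividing by ρ_w = 1026 kg m⁻³ gives 1.394×10^13 m³ of water.
Selith: 28.4 Gt = 2.840×10^13 kg; dividing by ρ_w = 1026 kg m⁻³ gives 2.768×10^10 m³ of water.
Ardund: 5.84×10^4 km³ × (917/1026) = 5.220×10^4 km³ of water.
Total added water ≈ 6.616×10^13 m³ over 3.65×10^14 m² → Δh = 0.181 m.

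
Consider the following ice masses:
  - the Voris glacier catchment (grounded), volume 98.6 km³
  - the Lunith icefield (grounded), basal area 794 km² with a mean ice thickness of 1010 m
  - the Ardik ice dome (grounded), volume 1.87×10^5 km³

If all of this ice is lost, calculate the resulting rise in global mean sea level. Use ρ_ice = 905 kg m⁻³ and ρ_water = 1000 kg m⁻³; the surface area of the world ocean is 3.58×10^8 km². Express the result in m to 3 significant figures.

Voris: 98.6 km³ × (905/1000) = 89.23 km³ of water.
Lunith: ice volume = 794 km² × 1010 m = 801.9 km³; 801.9 × (905/1000) = 725.8 km³ of water.
Ardik: 1.87×10^5 km³ × (905/1000) = 1.692×10^5 km³ of water.
Total added water ≈ 1.700×10^14 m³ over 3.58×10^14 m² → Δh = 0.475 m.

≈ 0.475 m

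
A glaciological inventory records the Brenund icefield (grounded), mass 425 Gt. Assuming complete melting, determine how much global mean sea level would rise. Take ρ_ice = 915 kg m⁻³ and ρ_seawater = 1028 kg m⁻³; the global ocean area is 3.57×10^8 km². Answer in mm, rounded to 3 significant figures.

Brenund: 425 Gt = 4.250×10^14 kg; dividing by ρ_w = 1028 kg m⁻³ gives 4.134×10^11 m³ of water.
Spread over 3.57×10^14 m² of ocean, Δh = 4.134×10^11 / 3.57×10^14 = 1.16×10^-3 m = 1.16 mm.

≈ 1.16 mm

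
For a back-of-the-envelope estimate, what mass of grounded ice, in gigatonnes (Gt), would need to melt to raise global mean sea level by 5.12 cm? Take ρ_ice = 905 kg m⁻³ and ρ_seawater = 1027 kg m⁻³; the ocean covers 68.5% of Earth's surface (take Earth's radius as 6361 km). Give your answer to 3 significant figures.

Required water volume = Δh × A = 0.0512 m × 3.48×10^14 m² = 1.783×10^13 m³.
ρ_w = 1027 kg m⁻³, so the mass of water = 1.783×10^13 m³ × 1027 kg m⁻³ = 1.831×10^16 kg = 1.83×10^4 Gt (and the same mass of ice, by conservation).

≈ 1.83×10^4 Gt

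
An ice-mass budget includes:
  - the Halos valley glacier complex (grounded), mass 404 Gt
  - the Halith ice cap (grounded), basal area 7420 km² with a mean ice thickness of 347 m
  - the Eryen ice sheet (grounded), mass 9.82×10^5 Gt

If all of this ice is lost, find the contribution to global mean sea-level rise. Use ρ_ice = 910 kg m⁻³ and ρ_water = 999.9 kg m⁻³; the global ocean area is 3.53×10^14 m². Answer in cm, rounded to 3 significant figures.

Halos: 404 Gt = 4.040×10^14 kg; dividing by ρ_w = 999.9 kg m⁻³ gives 4.040×10^11 m³ of water.
Halith: ice volume = 7420 km² × 347 m = 2575 km³; 2575 × (910/999.9) = 2343 km³ of water.
Eryen: 9.82×10^5 Gt = 9.820×10^17 kg; dividing by ρ_w = 999.9 kg m⁻³ gives 9.821×10^14 m³ of water.
Total added water ≈ 9.848×10^14 m³ over 3.53×10^14 m² → Δh = 2.79 m = 279 cm.

≈ 279 cm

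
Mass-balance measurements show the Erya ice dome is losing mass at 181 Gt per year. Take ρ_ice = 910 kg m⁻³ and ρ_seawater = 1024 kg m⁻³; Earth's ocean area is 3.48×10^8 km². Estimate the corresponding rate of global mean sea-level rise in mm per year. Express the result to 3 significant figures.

ρ_w = 1024 kg m⁻³. Annual water volume added = 181 Gt / ρ_w = 1.810×10^14 kg / 1024 kg m⁻³ = 1.768×10^11 m³.
Δh per year = 1.768×10^11 / 3.48×10^14 = 5.08×10^-4 m = 0.508 mm.

≈ 0.508 mm/yr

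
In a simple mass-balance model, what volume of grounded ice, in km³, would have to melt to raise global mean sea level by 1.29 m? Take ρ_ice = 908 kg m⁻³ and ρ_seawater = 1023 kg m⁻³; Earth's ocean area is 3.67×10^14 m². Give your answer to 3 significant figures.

Required water volume = Δh × A = 1.29 m × 3.67×10^14 m² = 4.734×10^14 m³ = 4.734×10^5 km³.
Ice volume = water volume × ρ_w/ρ_ice = 4.734×10^5 × 1023/908 = 5.33×10^5 km³.

≈ 5.33×10^5 km³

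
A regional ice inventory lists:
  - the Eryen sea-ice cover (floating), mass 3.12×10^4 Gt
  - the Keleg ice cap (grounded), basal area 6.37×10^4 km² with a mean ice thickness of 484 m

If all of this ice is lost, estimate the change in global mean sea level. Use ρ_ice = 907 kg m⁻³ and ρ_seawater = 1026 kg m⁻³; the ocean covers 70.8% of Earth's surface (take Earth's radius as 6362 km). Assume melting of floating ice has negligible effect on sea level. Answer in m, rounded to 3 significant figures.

The Eryen sea-ice cover is floating and already displaces its own weight of water, so its melt adds essentially nothing to sea level.
Keleg: ice volume = 6.37×10^4 km² × 484 m = 3.083×10^4 km³; 3.083×10^4 × (907/1026) = 2.725×10^4 km³ of water.
Total added water ≈ 2.725×10^13 m³ over 3.60×10^14 m² → Δh = 0.0757 m.

≈ 0.0757 m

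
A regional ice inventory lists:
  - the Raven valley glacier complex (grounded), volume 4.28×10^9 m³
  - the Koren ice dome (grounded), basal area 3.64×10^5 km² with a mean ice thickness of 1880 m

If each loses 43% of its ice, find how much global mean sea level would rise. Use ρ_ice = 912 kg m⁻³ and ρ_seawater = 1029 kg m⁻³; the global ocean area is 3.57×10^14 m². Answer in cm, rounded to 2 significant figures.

Raven: 0.43 × 4.28×10^9 m³ × (912/1029) = 1.631×10^9 m³ of water.
Koren: ice volume = 3.64×10^5 km² × 1880 m = 6.843×10^5 km³; 0.43 × 6.843×10^5 × (912/1029) = 2.608×10^5 km³ of water.
Total added water ≈ 2.608×10^14 m³ over 3.57×10^14 m² → Δh = 0.731 m = 73 cm.

≈ 73 cm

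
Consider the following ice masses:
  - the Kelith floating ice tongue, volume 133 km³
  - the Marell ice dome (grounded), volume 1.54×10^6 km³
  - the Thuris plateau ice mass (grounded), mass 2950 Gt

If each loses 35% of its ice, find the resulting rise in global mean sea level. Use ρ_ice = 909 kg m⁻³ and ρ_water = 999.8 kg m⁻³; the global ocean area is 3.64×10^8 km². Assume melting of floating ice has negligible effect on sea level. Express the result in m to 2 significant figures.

≈ 1.3 m

The Kelith floating ice tongue is floating and already displaces its own weight of water, so its melt adds essentially nothing to sea level.
Marell: 0.35 × 1.54×10^6 km³ × (909/999.8) = 4.900×10^5 km³ of water.
Thuris: 0.35 × 2950 Gt = 1.032×10^15 kg; dividing by ρ_w = 999.8 kg m⁻³ gives 1.033×10^12 m³ of water.
Total added water ≈ 4.911×10^14 m³ over 3.64×10^14 m² → Δh = 1.35 m.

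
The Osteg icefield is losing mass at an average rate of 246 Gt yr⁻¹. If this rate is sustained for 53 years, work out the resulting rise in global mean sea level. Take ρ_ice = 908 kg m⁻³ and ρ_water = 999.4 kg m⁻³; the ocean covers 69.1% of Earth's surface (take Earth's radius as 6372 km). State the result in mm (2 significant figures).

Total mass lost = 246 Gt/yr × 53 yr = 1.304×10^4 Gt = 1.304×10^16 kg.
ρ_w = 999.4 kg m⁻³, so water volume = 1.304×10^16 / 999.4 = 1.305×10^13 m³.
Δh = 1.305×10^13 / 3.53×10^14 = 0.0370 m = 37 mm.

≈ 37 mm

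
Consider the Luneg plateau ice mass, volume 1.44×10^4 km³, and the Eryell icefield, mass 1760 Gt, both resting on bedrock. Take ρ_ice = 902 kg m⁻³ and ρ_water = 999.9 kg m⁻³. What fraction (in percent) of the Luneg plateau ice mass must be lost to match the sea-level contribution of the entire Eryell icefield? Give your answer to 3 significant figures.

Equal sea-level rise means equal mass of meltwater, i.e. equal mass of ice lost.
Ice mass of Eryell: 1.760×10^15 kg; ice mass of Luneg: 1.299×10^16 kg.
Fraction required = 1.760×10^15 / 1.299×10^16 = 0.136 → 13.6 %.

≈ 13.6 %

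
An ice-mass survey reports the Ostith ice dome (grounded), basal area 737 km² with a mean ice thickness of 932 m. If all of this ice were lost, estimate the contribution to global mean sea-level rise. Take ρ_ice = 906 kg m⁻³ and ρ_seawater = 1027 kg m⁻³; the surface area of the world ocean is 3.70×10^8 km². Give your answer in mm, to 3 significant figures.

≈ 1.64 mm

Ostith: ice volume = 737 km² × 932 m = 686.9 km³; 686.9 × (906/1027) = 606.0 km³ of water.
Spread over 3.70×10^14 m² of ocean, Δh = 6.060×10^11 / 3.70×10^14 = 1.64×10^-3 m = 1.64 mm.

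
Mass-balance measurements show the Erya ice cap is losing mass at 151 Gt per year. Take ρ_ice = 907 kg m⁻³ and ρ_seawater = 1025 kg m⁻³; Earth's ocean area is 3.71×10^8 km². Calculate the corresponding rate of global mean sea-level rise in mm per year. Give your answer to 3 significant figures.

≈ 0.397 mm/yr

ρ_w = 1025 kg m⁻³. Annual water volume added = 151 Gt / ρ_w = 1.510×10^14 kg / 1025 kg m⁻³ = 1.473×10^11 m³.
Δh per year = 1.473×10^11 / 3.71×10^14 = 3.97×10^-4 m = 0.397 mm.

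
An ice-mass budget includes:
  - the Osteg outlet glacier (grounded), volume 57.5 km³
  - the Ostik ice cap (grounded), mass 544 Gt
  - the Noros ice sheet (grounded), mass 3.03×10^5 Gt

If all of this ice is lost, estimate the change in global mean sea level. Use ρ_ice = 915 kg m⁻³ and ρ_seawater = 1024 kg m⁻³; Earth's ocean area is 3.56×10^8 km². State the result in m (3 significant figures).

Osteg: 57.5 km³ × (915/1024) = 51.38 km³ of water.
Ostik: 544 Gt = 5.440×10^14 kg; dividing by ρ_w = 1024 kg m⁻³ gives 5.312×10^11 m³ of water.
Noros: 3.03×10^5 Gt = 3.030×10^17 kg; dividing by ρ_w = 1024 kg m⁻³ gives 2.959×10^14 m³ of water.
Total added water ≈ 2.965×10^14 m³ over 3.56×10^14 m² → Δh = 0.833 m.

≈ 0.833 m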